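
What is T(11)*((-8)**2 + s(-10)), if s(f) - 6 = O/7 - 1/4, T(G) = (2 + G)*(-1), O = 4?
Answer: -25597/28 ≈ -914.18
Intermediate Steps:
T(G) = -2 - G
s(f) = 177/28 (s(f) = 6 + (4/7 - 1/4) = 6 + 9/28 = 177/28)
T(11)*((-8)**2 + s(-10)) = (-2 - 1*11)*((-8)**2 + 177/28) = (-2 - 11)*(64 + 177/28) = -13*1969/28 = -25597/28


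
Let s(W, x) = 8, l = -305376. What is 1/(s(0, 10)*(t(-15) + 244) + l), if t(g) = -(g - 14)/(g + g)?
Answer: -15/4551476 ≈ -3.2956e-6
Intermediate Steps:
t(g) = -(-14 + g)/(2*g)
1/(s(0, 10)*(t(-15) + 244) + l) = 1/(8*((½)*(14 - 1*(-15))/(-15) + 244) - 305376) = 1/(8*((½)*(-1/15)*(14 + 15) + 244) - 305376) = 1/(8*((½)*(-1/15)*29 + 244) - 305376) = 1/(8*(-29/30 + 244) - 305376) = 1/(8*(7291/30) - 305376) = 1/(29164/15 - 305376) = 1/(-4551476/15) = -15/4551476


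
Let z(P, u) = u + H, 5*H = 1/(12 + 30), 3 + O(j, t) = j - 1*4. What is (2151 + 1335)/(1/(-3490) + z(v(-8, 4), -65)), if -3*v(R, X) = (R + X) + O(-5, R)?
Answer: -127744470/2381761 ≈ -53.634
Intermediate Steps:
O(j, t) = -7 + j (O(j, t) = -3 + (j - 1*4) = -3 + (j - 4) = -3 + (-4 + j) = -7 + j)
H = 1/210 (H = 1/(5*(12 + 30)) = (⅕)/42 = (⅕)*(1/42) = 1/210 ≈ 0.0047619)
v(R, X) = 4 - R/3 - X/3 (v(R, X) = -((R + X) + (-7 - 5))/3 = -((R + X) - 12)/3 = -(-12 + R + X)/3 = 4 - R/3 - X/3)
z(P, u) = 1/210 + u (z(P, u) = u + 1/210 = 1/210 + u)
(2151 + 1335)/(1/(-3490) + z(v(-8, 4), -65)) = (2151 + 1335)/(1/(-3490) + (1/210 - 65)) = 3486/(-1/3490 - 13649/210) = 3486/(-2381761/36645) = 3486*(-36645/2381761) = -127744470/2381761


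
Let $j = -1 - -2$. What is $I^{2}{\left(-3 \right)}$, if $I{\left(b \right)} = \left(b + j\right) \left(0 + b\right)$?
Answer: $36$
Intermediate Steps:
$j = 1$ ($j = -1 + 2 = 1$)
$I{\left(b \right)} = b \left(1 + b\right)$ ($I{\left(b \right)} = \left(b + 1\right) \left(0 + b\right) = \left(1 + b\right) b = b \left(1 + b\right)$)
$I^{2}{\left(-3 \right)} = \left(- 3 \left(1 - 3\right)\right)^{2} = \left(\left(-3\right) \left(-2\right)\right)^{2} = 6^{2} = 36$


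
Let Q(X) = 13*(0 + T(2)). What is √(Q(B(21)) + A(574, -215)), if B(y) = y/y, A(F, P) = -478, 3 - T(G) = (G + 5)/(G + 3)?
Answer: 3*I*√1270/5 ≈ 21.382*I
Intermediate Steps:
T(G) = 3 - (5 + G)/(3 + G) (T(G) = 3 - (G + 5)/(G + 3) = 3 - (5 + G)/(3 + G))
B(y) = 1
Q(X) = 104/5 (Q(X) = 13*(0 + 2*(2 + 2)/(3 + 2)) = 13*(0 + 2*4/5) = 13*(0 + 2*(⅕)*4) = 13*(0 + 8/5) = 13*(8/5) = 104/5)
√(Q(B(21)) + A(574, -215)) = √(104/5 - 478) = √(-2286/5) = 3*I*√1270/5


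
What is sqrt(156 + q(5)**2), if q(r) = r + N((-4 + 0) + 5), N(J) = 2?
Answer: sqrt(205) ≈ 14.318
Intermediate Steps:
q(r) = 2 + r (q(r) = r + 2 = 2 + r)
sqrt(156 + q(5)**2) = sqrt(156 + (2 + 5)**2) = sqrt(156 + 7**2) = sqrt(156 + 49) = sqrt(205)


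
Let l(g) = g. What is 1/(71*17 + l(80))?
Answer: 1/1287 ≈ 0.00077700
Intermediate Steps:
1/(71*17 + l(80)) = 1/(71*17 + 80) = 1/(1207 + 80) = 1/1287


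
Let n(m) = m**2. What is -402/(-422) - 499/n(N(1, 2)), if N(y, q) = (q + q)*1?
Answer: -102073/3376 ≈ -30.235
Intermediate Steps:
N(y, q) = 2*q (N(y, q) = (2*q)*1 = 2*q)
-402/(-422) - 499/n(N(1, 2)) = -402/(-422) - 499/((2*2)**2) = -402*(-1/422) - 499/(4**2) = 201/211 - 499/16 = -102073/3376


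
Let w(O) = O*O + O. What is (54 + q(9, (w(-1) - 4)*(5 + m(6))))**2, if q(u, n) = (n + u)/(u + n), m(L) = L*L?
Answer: 3025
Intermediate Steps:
w(O) = O + O**2 (w(O) = O**2 + O = O + O**2)
m(L) = L**2
q(u, n) = 1 (q(u, n) = (n + u)/(n + u) = 1)
(54 + q(9, (w(-1) - 4)*(5 + m(6))))**2 = (54 + 1)**2 = 55**2 = 3025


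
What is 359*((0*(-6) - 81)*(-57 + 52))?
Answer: 145395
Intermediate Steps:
359*((0*(-6) - 81)*(-57 + 52)) = 359*((0 - 81)*(-5)) = 359*(-81*(-5)) = 359*405 = 145395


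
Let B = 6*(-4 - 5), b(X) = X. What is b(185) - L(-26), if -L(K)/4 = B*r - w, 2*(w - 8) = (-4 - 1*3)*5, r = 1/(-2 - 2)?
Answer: 277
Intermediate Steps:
r = -¼ (r = 1/(-4) = -¼ ≈ -0.25000)
w = -19/2 (w = 8 + ((-4 - 1*3)*5)/2 = 8 + ((-4 - 3)*5)/2 = 8 + (-7*5)/2 = 8 + (½)*(-35) = 8 - 35/2 = -19/2 ≈ -9.5000)
B = -54 (B = 6*(-9) = -54)
L(K) = -92 (L(K) = -4*(-54*(-¼) - 1*(-19/2)) = -4*(27/2 + 19/2) = -4*23 = -92)
b(185) - L(-26) = 185 - 1*(-92) = 185 + 92 = 277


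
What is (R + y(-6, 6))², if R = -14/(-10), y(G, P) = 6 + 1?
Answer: 1764/25 ≈ 70.560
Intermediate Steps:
y(G, P) = 7
R = 7/5 (R = -14*(-⅒) = 7/5 ≈ 1.4000)
(R + y(-6, 6))² = (7/5 + 7)² = (42/5)² = 1764/25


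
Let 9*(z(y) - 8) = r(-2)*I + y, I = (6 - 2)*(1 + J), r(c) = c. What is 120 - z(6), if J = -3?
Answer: 986/9 ≈ 109.56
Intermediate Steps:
I = -8 (I = (6 - 2)*(1 - 3) = 4*(-2) = -8)
z(y) = 88/9 + y/9 (z(y) = 8 + (-2*(-8) + y)/9 = 8 + (16 + y)/9 = 8 + (16/9 + y/9) = 88/9 + y/9)
120 - z(6) = 120 - (88/9 + (⅑)*6) = 120 - (88/9 + ⅔) = 120 - 1*94/9 = 120 - 94/9 = 986/9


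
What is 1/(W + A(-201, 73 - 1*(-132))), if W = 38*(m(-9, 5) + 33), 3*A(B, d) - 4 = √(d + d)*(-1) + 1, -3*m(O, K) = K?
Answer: 10731/12794519 + 3*√410/12794519 ≈ 0.00084347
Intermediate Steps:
m(O, K) = -K/3
A(B, d) = 5/3 - √2*√d/3 (A(B, d) = 4/3 + (√(d + d)*(-1) + 1)/3 = 4/3 + (√(2*d)*(-1) + 1)/3 = 4/3 + ((√2*√d)*(-1) + 1)/3 = 4/3 + (-√2*√d + 1)/3 = 4/3 + (1 - √2*√d)/3 = 4/3 + (⅓ - √2*√d/3) = 5/3 - √2*√d/3)
W = 3572/3 (W = 38*(-⅓*5 + 33) = 38*(-5/3 + 33) = 38*(94/3) = 3572/3 ≈ 1190.7)
1/(W + A(-201, 73 - 1*(-132))) = 1/(3572/3 + (5/3 - √2*√(73 - 1*(-132))/3)) = 1/(3572/3 + (5/3 - √2*√(73 + 132)/3)) = 1/(3572/3 + (5/3 - √2*√205/3)) = 1/(3572/3 + (5/3 - √410/3)) = 1/(3577/3 - √410/3)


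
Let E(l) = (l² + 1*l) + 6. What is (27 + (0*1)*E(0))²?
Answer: 729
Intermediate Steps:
E(l) = 6 + l + l² (E(l) = (l² + l) + 6 = (l + l²) + 6 = 6 + l + l²)
(27 + (0*1)*E(0))² = (27 + (0*1)*(6 + 0 + 0²))² = (27 + 0*(6 + 0 + 0))² = (27 + 0*6)² = (27 + 0)² = 27² = 729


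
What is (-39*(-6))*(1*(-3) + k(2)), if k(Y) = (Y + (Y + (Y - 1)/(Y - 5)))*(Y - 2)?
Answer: -702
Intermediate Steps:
k(Y) = (-2 + Y)*(2*Y + (-1 + Y)/(-5 + Y)) (k(Y) = (Y + (Y + (-1 + Y)/(-5 + Y)))*(-2 + Y) = (2*Y + (-1 + Y)/(-5 + Y))*(-2 + Y) = (-2 + Y)*(2*Y + (-1 + Y)/(-5 + Y)))
(-39*(-6))*(1*(-3) + k(2)) = (-39*(-6))*(1*(-3) + (2 - 13*2² + 2*2³ + 17*2)/(-5 + 2)) = 234*(-3 + (2 - 13*4 + 2*8 + 34)/(-3)) = 234*(-3 - (2 - 52 + 16 + 34)/3) = 234*(-3 - ⅓*0) = 234*(-3 + 0) = 234*(-3) = -702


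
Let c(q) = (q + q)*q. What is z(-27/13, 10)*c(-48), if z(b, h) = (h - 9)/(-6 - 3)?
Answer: -512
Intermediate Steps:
z(b, h) = 1 - h/9 (z(b, h) = (-9 + h)/(-9) = (-9 + h)*(-⅑) = 1 - h/9)
c(q) = 2*q² (c(q) = (2*q)*q = 2*q²)
z(-27/13, 10)*c(-48) = (1 - ⅑*10)*(2*(-48)²) = (1 - 10/9)*(2*2304) = -⅑*4608 = -512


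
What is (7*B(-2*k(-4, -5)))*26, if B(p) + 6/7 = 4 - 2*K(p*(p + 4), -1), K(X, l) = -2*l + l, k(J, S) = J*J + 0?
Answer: 208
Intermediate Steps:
k(J, S) = J² (k(J, S) = J² + 0 = J²)
K(X, l) = -l
B(p) = 8/7 (B(p) = -6/7 + (4 - (-2)*(-1)) = -6/7 + (4 - 2*1) = -6/7 + (4 - 2) = -6/7 + 2 = 8/7)
(7*B(-2*k(-4, -5)))*26 = (7*(8/7))*26 = 8*26 = 208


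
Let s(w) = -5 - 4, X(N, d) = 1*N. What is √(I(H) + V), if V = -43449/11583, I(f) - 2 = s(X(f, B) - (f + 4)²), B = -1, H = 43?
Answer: I*√17807790/1287 ≈ 3.2789*I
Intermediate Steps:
X(N, d) = N
s(w) = -9
I(f) = -7 (I(f) = 2 - 9 = -7)
V = -14483/3861 (V = -43449*1/11583 = -14483/3861 ≈ -3.7511)
√(I(H) + V) = √(-7 - 14483/3861) = √(-41510/3861) = I*√17807790/1287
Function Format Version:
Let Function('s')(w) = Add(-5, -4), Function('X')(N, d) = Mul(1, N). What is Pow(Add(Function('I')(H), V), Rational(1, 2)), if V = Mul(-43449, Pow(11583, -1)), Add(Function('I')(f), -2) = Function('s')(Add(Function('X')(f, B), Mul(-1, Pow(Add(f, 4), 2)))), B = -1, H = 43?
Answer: Mul(Rational(1, 1287), I, Pow(17807790, Rational(1, 2))) ≈ Mul(3.2789, I)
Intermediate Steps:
Function('X')(N, d) = N
Function('s')(w) = -9
Function('I')(f) = -7 (Function('I')(f) = Add(2, -9) = -7)
V = Rational(-14483, 3861) (V = Mul(-43449, Rational(1, 11583)) = Rational(-14483, 3861) ≈ -3.7511)
Pow(Add(Function('I')(H), V), Rational(1, 2)) = Pow(Add(-7, Rational(-14483, 3861)), Rational(1, 2)) = Pow(Rational(-41510, 3861), Rational(1, 2)) = Mul(Rational(1, 1287), I, Pow(17807790, Rational(1, 2)))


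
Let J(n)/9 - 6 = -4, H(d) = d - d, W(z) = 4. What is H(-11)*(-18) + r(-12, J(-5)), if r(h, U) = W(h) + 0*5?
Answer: 4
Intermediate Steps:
H(d) = 0
J(n) = 18 (J(n) = 54 + 9*(-4) = 54 - 36 = 18)
r(h, U) = 4 (r(h, U) = 4 + 0*5 = 4 + 0 = 4)
H(-11)*(-18) + r(-12, J(-5)) = 0*(-18) + 4 = 0 + 4 = 4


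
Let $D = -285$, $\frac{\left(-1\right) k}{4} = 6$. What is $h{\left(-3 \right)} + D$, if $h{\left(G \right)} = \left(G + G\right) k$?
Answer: $-141$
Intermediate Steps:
$k = -24$ ($k = \left(-4\right) 6 = -24$)
$h{\left(G \right)} = - 48 G$ ($h{\left(G \right)} = \left(G + G\right) \left(-24\right) = 2 G \left(-24\right) = - 48 G$)
$h{\left(-3 \right)} + D = \left(-48\right) \left(-3\right) - 285 = 144 - 285 = -141$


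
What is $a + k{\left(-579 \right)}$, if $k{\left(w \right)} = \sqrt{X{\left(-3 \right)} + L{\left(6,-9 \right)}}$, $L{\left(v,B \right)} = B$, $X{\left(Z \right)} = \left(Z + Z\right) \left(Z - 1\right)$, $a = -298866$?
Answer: $-298866 + \sqrt{15} \approx -2.9886 \cdot 10^{5}$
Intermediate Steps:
$X{\left(Z \right)} = 2 Z \left(-1 + Z\right)$
$k{\left(w \right)} = \sqrt{15}$ ($k{\left(w \right)} = \sqrt{2 \left(-3\right) \left(-1 - 3\right) - 9} = \sqrt{2 \left(-3\right) \left(-4\right) - 9} = \sqrt{24 - 9} = \sqrt{15}$)
$a + k{\left(-579 \right)} = -298866 + \sqrt{15}$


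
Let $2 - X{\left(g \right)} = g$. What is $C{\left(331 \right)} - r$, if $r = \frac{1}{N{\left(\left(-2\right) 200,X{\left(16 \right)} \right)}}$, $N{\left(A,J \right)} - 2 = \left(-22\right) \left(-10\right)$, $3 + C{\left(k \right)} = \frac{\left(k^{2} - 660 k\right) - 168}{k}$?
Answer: $- \frac{24433651}{73482} \approx -332.51$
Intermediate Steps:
$X{\left(g \right)} = 2 - g$
$C{\left(k \right)} = -3 + \frac{-168 + k^{2} - 660 k}{k}$ ($C{\left(k \right)} = -3 + \frac{\left(k^{2} - 660 k\right) - 168}{k} = -3 + \frac{-168 + k^{2} - 660 k}{k}$)
$N{\left(A,J \right)} = 222$ ($N{\left(A,J \right)} = 2 - -220 = 2 + 220 = 222$)
$r = \frac{1}{222} \approx 0.0045045$
$C{\left(331 \right)} - r = \left(-663 + 331 - \frac{168}{331}\right) - \frac{1}{222} = - \frac{110060}{331} - \frac{1}{222} = - \frac{24433651}{73482}$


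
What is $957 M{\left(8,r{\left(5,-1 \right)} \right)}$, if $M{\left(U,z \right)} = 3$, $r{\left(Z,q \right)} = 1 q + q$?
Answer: $2871$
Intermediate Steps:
$r{\left(Z,q \right)} = 2 q$ ($r{\left(Z,q \right)} = q + q = 2 q$)
$957 M{\left(8,r{\left(5,-1 \right)} \right)} = 957 \cdot 3 = 2871$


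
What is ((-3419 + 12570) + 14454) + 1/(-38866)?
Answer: 917431929/38866 ≈ 23605.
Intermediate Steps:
((-3419 + 12570) + 14454) + 1/(-38866) = (9151 + 14454) - 1/38866 = 23605 - 1/38866 = 917431929/38866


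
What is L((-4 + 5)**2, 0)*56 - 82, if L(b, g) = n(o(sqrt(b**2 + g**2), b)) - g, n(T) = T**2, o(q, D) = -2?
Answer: 142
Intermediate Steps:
L(b, g) = 4 - g (L(b, g) = (-2)**2 - g = 4 - g)
L((-4 + 5)**2, 0)*56 - 82 = (4 - 1*0)*56 - 82 = (4 + 0)*56 - 82 = 4*56 - 82 = 224 - 82 = 142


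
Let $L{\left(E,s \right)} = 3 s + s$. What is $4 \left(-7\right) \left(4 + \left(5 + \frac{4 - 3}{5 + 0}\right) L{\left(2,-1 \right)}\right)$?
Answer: $\frac{2352}{5} \approx 470.4$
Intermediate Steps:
$L{\left(E,s \right)} = 4 s$
$4 \left(-7\right) \left(4 + \left(5 + \frac{4 - 3}{5 + 0}\right) L{\left(2,-1 \right)}\right) = 4 \left(-7\right) \left(4 + \left(5 + \frac{4 - 3}{5 + 0}\right) 4 \left(-1\right)\right) = - 28 \left(4 + \left(5 + 1 \cdot \frac{1}{5}\right) \left(-4\right)\right) = - 28 \left(4 + \left(5 + \frac{1}{5}\right) \left(-4\right)\right) = - 28 \left(4 + \frac{26}{5} \left(-4\right)\right) = - 28 \left(4 - \frac{104}{5}\right) = \left(-28\right) \left(- \frac{84}{5}\right) = \frac{2352}{5}$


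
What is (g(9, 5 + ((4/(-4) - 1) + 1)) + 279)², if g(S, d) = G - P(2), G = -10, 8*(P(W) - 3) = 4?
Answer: 281961/4 ≈ 70490.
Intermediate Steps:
P(W) = 7/2 (P(W) = 3 + (⅛)*4 = 3 + ½ = 7/2)
g(S, d) = -27/2 (g(S, d) = -10 - 1*7/2 = -10 - 7/2 = -27/2)
(g(9, 5 + ((4/(-4) - 1) + 1)) + 279)² = (-27/2 + 279)² = (531/2)² = 281961/4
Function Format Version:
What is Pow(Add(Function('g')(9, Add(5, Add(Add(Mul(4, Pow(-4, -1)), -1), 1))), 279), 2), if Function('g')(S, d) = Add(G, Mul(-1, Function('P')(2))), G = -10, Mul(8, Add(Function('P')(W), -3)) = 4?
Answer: Rational(281961, 4) ≈ 70490.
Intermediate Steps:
Function('P')(W) = Rational(7, 2) (Function('P')(W) = Add(3, Mul(Rational(1, 8), 4)) = Add(3, Rational(1, 2)) = Rational(7, 2))
Function('g')(S, d) = Rational(-27, 2) (Function('g')(S, d) = Add(-10, Mul(-1, Rational(7, 2))) = Add(-10, Rational(-7, 2)) = Rational(-27, 2))
Pow(Add(Function('g')(9, Add(5, Add(Add(Mul(4, Pow(-4, -1)), -1), 1))), 279), 2) = Pow(Add(Rational(-27, 2), 279), 2) = Pow(Rational(531, 2), 2) = Rational(281961, 4)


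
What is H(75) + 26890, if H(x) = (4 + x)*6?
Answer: 27364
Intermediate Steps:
H(x) = 24 + 6*x
H(75) + 26890 = (24 + 6*75) + 26890 = (24 + 450) + 26890 = 474 + 26890 = 27364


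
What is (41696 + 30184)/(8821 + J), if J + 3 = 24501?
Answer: 71880/33319 ≈ 2.1573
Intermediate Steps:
J = 24498 (J = -3 + 24501 = 24498)
(41696 + 30184)/(8821 + J) = (41696 + 30184)/(8821 + 24498) = 71880/33319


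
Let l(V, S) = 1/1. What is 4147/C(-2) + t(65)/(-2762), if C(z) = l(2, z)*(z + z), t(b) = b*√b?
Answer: -4147/4 - 65*√65/2762 ≈ -1036.9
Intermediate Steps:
t(b) = b^(3/2)
l(V, S) = 1
C(z) = 2*z (C(z) = 1*(z + z) = 1*(2*z) = 2*z)
4147/C(-2) + t(65)/(-2762) = 4147/((2*(-2))) + 65^(3/2)/(-2762) = 4147/(-4) + (65*√65)*(-1/2762) = 4147*(-¼) - 65*√65/2762 = -4147/4 - 65*√65/2762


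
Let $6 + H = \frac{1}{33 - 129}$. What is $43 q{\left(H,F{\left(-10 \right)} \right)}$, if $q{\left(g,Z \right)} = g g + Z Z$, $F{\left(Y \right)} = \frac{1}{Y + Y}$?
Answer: $\frac{357923443}{230400} \approx 1553.5$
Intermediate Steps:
$F{\left(Y \right)} = \frac{1}{2 Y}$
$H = - \frac{577}{96}$ ($H = -6 + \frac{1}{33 - 129} = -6 + \frac{1}{-96} = -6 - \frac{1}{96} = - \frac{577}{96} \approx -6.0104$)
$q{\left(g,Z \right)} = Z^{2} + g^{2}$ ($q{\left(g,Z \right)} = g^{2} + Z^{2} = Z^{2} + g^{2}$)
$43 q{\left(H,F{\left(-10 \right)} \right)} = 43 \left(\left(\frac{1}{2 \left(-10\right)}\right)^{2} + \left(- \frac{577}{96}\right)^{2}\right) = 43 \left(\left(\frac{1}{2} \left(- \frac{1}{10}\right)\right)^{2} + \frac{332929}{9216}\right) = 43 \left(\left(- \frac{1}{20}\right)^{2} + \frac{332929}{9216}\right) = 43 \left(\frac{1}{400} + \frac{332929}{9216}\right) = 43 \cdot \frac{8323801}{230400} = \frac{357923443}{230400}$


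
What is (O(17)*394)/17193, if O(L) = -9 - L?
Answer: -10244/17193 ≈ -0.59582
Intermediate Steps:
(O(17)*394)/17193 = ((-9 - 1*17)*394)/17193 = ((-9 - 17)*394)*(1/17193) = -26*394*(1/17193) = -10244*1/17193 = -10244/17193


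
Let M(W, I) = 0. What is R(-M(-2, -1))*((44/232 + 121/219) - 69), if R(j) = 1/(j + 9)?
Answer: -867011/114318 ≈ -7.5842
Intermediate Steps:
R(j) = 1/(9 + j)
R(-M(-2, -1))*((44/232 + 121/219) - 69) = ((44/232 + 121/219) - 69)/(9 - 1*0) = ((44*(1/232) + 121*(1/219)) - 69)/(9 + 0) = ((11/58 + 121/219) - 69)/9 = (9427/12702 - 69)/9 = (1/9)*(-867011/12702) = -867011/114318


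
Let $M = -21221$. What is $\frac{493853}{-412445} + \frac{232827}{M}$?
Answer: $- \frac{106508386528}{8752495345} \approx -12.169$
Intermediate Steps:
$\frac{493853}{-412445} + \frac{232827}{M} = \frac{493853}{-412445} + \frac{232827}{-21221} = 493853 \left(- \frac{1}{412445}\right) + 232827 \left(- \frac{1}{21221}\right) = - \frac{493853}{412445} - \frac{232827}{21221} = - \frac{106508386528}{8752495345}$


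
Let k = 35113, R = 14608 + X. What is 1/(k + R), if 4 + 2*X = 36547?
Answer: 2/135985 ≈ 1.4708e-5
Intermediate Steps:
X = 36543/2 (X = -2 + (½)*36547 = -2 + 36547/2 = 36543/2 ≈ 18272.)
R = 65759/2 (R = 14608 + 36543/2 = 65759/2 ≈ 32880.)
1/(k + R) = 1/(35113 + 65759/2) = 1/(135985/2) = 2/135985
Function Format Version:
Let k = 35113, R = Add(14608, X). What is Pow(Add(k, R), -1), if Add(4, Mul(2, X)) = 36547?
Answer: Rational(2, 135985) ≈ 1.4708e-5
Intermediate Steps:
X = Rational(36543, 2) (X = Add(-2, Mul(Rational(1, 2), 36547)) = Add(-2, Rational(36547, 2)) = Rational(36543, 2) ≈ 18272.)
R = Rational(65759, 2) (R = Add(14608, Rational(36543, 2)) = Rational(65759, 2) ≈ 32880.)
Pow(Add(k, R), -1) = Pow(Add(35113, Rational(65759, 2)), -1) = Pow(Rational(135985, 2), -1) = Rational(2, 135985)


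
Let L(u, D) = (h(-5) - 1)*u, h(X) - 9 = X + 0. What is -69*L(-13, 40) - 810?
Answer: 1881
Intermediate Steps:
h(X) = 9 + X (h(X) = 9 + (X + 0) = 9 + X)
L(u, D) = 3*u (L(u, D) = ((9 - 5) - 1)*u = (4 - 1)*u = 3*u)
-69*L(-13, 40) - 810 = -207*(-13) - 810 = -69*(-39) - 810 = 2691 - 810 = 1881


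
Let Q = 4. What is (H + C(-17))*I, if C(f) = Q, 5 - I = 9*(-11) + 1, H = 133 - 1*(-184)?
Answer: 33063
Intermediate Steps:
H = 317 (H = 133 + 184 = 317)
I = 103 (I = 5 - (9*(-11) + 1) = 5 - (-99 + 1) = 5 - 1*(-98) = 5 + 98 = 103)
C(f) = 4
(H + C(-17))*I = (317 + 4)*103 = 321*103 = 33063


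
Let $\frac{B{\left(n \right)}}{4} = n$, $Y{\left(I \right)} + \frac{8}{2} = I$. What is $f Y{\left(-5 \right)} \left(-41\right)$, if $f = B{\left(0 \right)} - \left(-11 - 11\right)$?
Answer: $8118$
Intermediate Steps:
$Y{\left(I \right)} = -4 + I$
$B{\left(n \right)} = 4 n$
$f = 22$ ($f = 4 \cdot 0 - \left(-11 - 11\right) = 0 - -22 = 0 + 22 = 22$)
$f Y{\left(-5 \right)} \left(-41\right) = 22 \left(-4 - 5\right) \left(-41\right) = 22 \left(-9\right) \left(-41\right) = \left(-198\right) \left(-41\right) = 8118$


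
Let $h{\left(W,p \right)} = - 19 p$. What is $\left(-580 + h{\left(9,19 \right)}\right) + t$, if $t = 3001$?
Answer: $2060$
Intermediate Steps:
$\left(-580 + h{\left(9,19 \right)}\right) + t = \left(-580 - 361\right) + 3001 = -941 + 3001 = 2060$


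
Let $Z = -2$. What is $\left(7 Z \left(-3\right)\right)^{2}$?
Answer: $1764$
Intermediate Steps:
$\left(7 Z \left(-3\right)\right)^{2} = \left(7 \left(-2\right) \left(-3\right)\right)^{2} = \left(\left(-14\right) \left(-3\right)\right)^{2} = 42^{2} = 1764$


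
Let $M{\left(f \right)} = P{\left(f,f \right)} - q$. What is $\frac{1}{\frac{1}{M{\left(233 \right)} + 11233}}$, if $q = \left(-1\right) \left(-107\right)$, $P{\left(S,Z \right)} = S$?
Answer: $11359$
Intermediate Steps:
$q = 107$
$M{\left(f \right)} = -107 + f$ ($M{\left(f \right)} = f - 107 = -107 + f$)
$\frac{1}{\frac{1}{M{\left(233 \right)} + 11233}} = \frac{1}{\frac{1}{\left(-107 + 233\right) + 11233}} = \frac{1}{\frac{1}{126 + 11233}} = \frac{1}{\frac{1}{11359}} = 11359$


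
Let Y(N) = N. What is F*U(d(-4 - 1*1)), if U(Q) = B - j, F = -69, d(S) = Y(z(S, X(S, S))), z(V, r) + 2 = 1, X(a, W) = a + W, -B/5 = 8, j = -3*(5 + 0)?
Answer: 1725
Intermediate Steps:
j = -15 (j = -3*5 = -15)
B = -40 (B = -5*8 = -40)
X(a, W) = W + a
z(V, r) = -1 (z(V, r) = -2 + 1 = -1)
d(S) = -1
U(Q) = -25 (U(Q) = -40 - 1*(-15) = -40 + 15 = -25)
F*U(d(-4 - 1*1)) = -69*(-25) = 1725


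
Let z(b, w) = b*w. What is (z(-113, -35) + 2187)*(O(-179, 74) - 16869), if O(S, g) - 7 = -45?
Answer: -103842794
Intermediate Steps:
O(S, g) = -38 (O(S, g) = 7 - 45 = -38)
(z(-113, -35) + 2187)*(O(-179, 74) - 16869) = (-113*(-35) + 2187)*(-38 - 16869) = (3955 + 2187)*(-16907) = 6142*(-16907) = -103842794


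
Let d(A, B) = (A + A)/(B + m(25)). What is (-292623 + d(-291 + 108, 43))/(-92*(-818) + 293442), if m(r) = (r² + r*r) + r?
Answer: -96419370/121485991 ≈ -0.79367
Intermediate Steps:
m(r) = r + 2*r² (m(r) = (r² + r²) + r = 2*r² + r = r + 2*r²)
d(A, B) = 2*A/(1275 + B) (d(A, B) = (A + A)/(B + 25*(1 + 2*25)) = (2*A)/(B + 25*(1 + 50)) = (2*A)/(B + 25*51) = (2*A)/(B + 1275) = (2*A)/(1275 + B) = 2*A/(1275 + B))
(-292623 + d(-291 + 108, 43))/(-92*(-818) + 293442) = (-292623 + 2*(-291 + 108)/(1275 + 43))/(-92*(-818) + 293442) = (-292623 + 2*(-183)/1318)/(75256 + 293442) = (-292623 + 2*(-183)*(1/1318))/368698 = (-292623 - 183/659)*(1/368698) = -192838740/659*1/368698 = -96419370/121485991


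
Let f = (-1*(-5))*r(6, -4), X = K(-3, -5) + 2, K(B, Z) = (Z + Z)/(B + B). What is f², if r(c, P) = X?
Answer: 3025/9 ≈ 336.11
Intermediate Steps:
K(B, Z) = Z/B (K(B, Z) = (2*Z)/((2*B)) = (2*Z)*(1/(2*B)) = Z/B)
X = 11/3 (X = -5/(-3) + 2 = -5*(-⅓) + 2 = 5/3 + 2 = 11/3 ≈ 3.6667)
r(c, P) = 11/3
f = 55/3 (f = -1*(-5)*(11/3) = 5*(11/3) = 55/3 ≈ 18.333)
f² = (55/3)² = 3025/9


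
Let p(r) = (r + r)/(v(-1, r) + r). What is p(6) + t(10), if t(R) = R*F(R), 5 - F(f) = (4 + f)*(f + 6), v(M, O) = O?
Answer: -2189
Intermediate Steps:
F(f) = 5 - (4 + f)*(6 + f) (F(f) = 5 - (4 + f)*(f + 6) = 5 - (4 + f)*(6 + f))
p(r) = 1 (p(r) = (r + r)/(r + r) = (2*r)/((2*r)) = (2*r)*(1/(2*r)) = 1)
t(R) = R*(-19 - R² - 10*R)
p(6) + t(10) = 1 - 1*10*(19 + 10² + 10*10) = 1 - 1*10*(19 + 100 + 100) = 1 - 1*10*219 = 1 - 2190 = -2189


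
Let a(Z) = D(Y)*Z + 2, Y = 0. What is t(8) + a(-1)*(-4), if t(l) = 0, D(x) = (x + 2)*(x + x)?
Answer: -8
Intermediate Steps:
D(x) = 2*x*(2 + x) (D(x) = (2 + x)*(2*x) = 2*x*(2 + x))
a(Z) = 2 (a(Z) = (2*0*(2 + 0))*Z + 2 = (2*0*2)*Z + 2 = 0*Z + 2 = 0 + 2 = 2)
t(8) + a(-1)*(-4) = 0 + 2*(-4) = 0 - 8 = -8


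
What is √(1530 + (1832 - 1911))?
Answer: √1451 ≈ 38.092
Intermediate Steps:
√(1530 + (1832 - 1911)) = √(1530 - 79) = √1451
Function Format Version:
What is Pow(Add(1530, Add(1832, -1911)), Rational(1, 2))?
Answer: Pow(1451, Rational(1, 2)) ≈ 38.092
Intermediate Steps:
Pow(Add(1530, Add(1832, -1911)), Rational(1, 2)) = Pow(Add(1530, -79), Rational(1, 2)) = Pow(1451, Rational(1, 2))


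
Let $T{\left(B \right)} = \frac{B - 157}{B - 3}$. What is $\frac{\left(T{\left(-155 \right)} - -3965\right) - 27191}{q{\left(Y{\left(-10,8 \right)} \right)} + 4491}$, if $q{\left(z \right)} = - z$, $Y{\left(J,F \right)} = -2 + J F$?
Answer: $- \frac{1834698}{361267} \approx -5.0785$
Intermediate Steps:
$T{\left(B \right)} = \frac{-157 + B}{-3 + B}$ ($T{\left(B \right)} = \frac{-157 + B}{B - 3} = \frac{-157 + B}{-3 + B}$)
$Y{\left(J,F \right)} = -2 + F J$
$\frac{\left(T{\left(-155 \right)} - -3965\right) - 27191}{q{\left(Y{\left(-10,8 \right)} \right)} + 4491} = \frac{\left(\frac{-157 - 155}{-3 - 155} - -3965\right) - 27191}{- (-2 + 8 \left(-10\right)) + 4491} = \frac{\left(\frac{1}{-158} \left(-312\right) + 3965\right) - 27191}{- (-2 - 80) + 4491} = \frac{\left(\left(- \frac{1}{158}\right) \left(-312\right) + 3965\right) - 27191}{\left(-1\right) \left(-82\right) + 4491} = \frac{\left(\frac{156}{79} + 3965\right) - 27191}{82 + 4491} = \frac{\frac{313391}{79} - 27191}{4573} = \left(- \frac{1834698}{79}\right) \frac{1}{4573} = - \frac{1834698}{361267}$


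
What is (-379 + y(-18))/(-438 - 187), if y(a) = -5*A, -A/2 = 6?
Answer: 319/625 ≈ 0.51040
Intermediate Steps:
A = -12 (A = -2*6 = -12)
y(a) = 60 (y(a) = -5*(-12) = 60)
(-379 + y(-18))/(-438 - 187) = (-379 + 60)/(-438 - 187) = -319/(-625) = -319*(-1/625) = 319/625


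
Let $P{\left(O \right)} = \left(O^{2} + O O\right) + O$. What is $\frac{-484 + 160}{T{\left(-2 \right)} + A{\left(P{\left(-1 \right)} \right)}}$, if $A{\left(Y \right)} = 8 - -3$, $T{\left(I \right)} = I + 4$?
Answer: $- \frac{324}{13} \approx -24.923$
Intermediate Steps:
$T{\left(I \right)} = 4 + I$
$P{\left(O \right)} = O + 2 O^{2}$ ($P{\left(O \right)} = \left(O^{2} + O^{2}\right) + O = 2 O^{2} + O = O + 2 O^{2}$)
$A{\left(Y \right)} = 11$ ($A{\left(Y \right)} = 8 + 3 = 11$)
$\frac{-484 + 160}{T{\left(-2 \right)} + A{\left(P{\left(-1 \right)} \right)}} = \frac{-484 + 160}{\left(4 - 2\right) + 11} = - \frac{324}{2 + 11} = - \frac{324}{13}$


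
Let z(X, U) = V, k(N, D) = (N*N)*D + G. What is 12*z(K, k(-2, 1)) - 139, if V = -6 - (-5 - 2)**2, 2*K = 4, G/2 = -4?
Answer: -799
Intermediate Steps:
G = -8 (G = 2*(-4) = -8)
K = 2 (K = (1/2)*4 = 2)
k(N, D) = -8 + D*N**2 (k(N, D) = (N*N)*D - 8 = N**2*D - 8 = D*N**2 - 8 = -8 + D*N**2)
V = -55 (V = -6 - 1*(-7)**2 = -6 - 1*49 = -6 - 49 = -55)
z(X, U) = -55
12*z(K, k(-2, 1)) - 139 = 12*(-55) - 139 = -660 - 139 = -799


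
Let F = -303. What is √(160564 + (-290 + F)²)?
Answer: 31*√533 ≈ 715.69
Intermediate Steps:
√(160564 + (-290 + F)²) = √(160564 + (-290 - 303)²) = √(160564 + (-593)²) = √(160564 + 351649) = √512213 = 31*√533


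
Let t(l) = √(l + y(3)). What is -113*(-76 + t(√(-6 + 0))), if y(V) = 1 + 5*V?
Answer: 8588 - 113*√(16 + I*√6) ≈ 8134.7 - 34.499*I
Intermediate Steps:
t(l) = √(16 + l) (t(l) = √(l + (1 + 5*3)) = √(l + (1 + 15)) = √(l + 16) = √(16 + l))
-113*(-76 + t(√(-6 + 0))) = -113*(-76 + √(16 + √(-6 + 0))) = -113*(-76 + √(16 + √(-6))) = -113*(-76 + √(16 + I*√6)) = 8588 - 113*√(16 + I*√6)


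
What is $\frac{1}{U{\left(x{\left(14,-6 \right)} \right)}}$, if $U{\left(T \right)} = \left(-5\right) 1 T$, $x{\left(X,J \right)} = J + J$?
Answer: $\frac{1}{60} \approx 0.016667$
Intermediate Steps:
$x{\left(X,J \right)} = 2 J$
$U{\left(T \right)} = - 5 T$
$\frac{1}{U{\left(x{\left(14,-6 \right)} \right)}} = \frac{1}{\left(-5\right) 2 \left(-6\right)} = \frac{1}{\left(-5\right) \left(-12\right)} = \frac{1}{60}$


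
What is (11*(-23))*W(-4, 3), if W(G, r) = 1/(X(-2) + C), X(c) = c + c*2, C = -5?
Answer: 23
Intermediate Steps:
X(c) = 3*c (X(c) = c + 2*c = 3*c)
W(G, r) = -1/11 (W(G, r) = 1/(3*(-2) - 5) = 1/(-6 - 5) = 1/(-11) = -1/11)
(11*(-23))*W(-4, 3) = (11*(-23))*(-1/11) = -253*(-1/11) = 23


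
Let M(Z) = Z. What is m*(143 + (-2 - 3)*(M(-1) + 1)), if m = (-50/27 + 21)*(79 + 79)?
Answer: 11681098/27 ≈ 4.3263e+5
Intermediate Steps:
m = 81686/27 (m = (-50*1/27 + 21)*158 = (-50/27 + 21)*158 = (517/27)*158 = 81686/27 ≈ 3025.4)
m*(143 + (-2 - 3)*(M(-1) + 1)) = 81686*(143 + (-2 - 3)*(-1 + 1))/27 = 81686*(143 - 5*0)/27 = 81686*(143 + 0)/27 = (81686/27)*143 = 11681098/27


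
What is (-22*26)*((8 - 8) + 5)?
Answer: -2860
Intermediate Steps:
(-22*26)*((8 - 8) + 5) = -572*(0 + 5) = -572*5 = -2860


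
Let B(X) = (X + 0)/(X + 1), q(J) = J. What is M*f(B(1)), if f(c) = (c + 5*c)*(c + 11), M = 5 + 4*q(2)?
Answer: 897/2 ≈ 448.50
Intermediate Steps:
M = 13 (M = 5 + 4*2 = 5 + 8 = 13)
B(X) = X/(1 + X)
f(c) = 6*c*(11 + c) (f(c) = (6*c)*(11 + c) = 6*c*(11 + c))
M*f(B(1)) = 13*(6*(1/(1 + 1))*(11 + 1/(1 + 1))) = 13*(6*(1/2)*(11 + 1/2)) = 13*(6*(1*(½))*(11 + 1*(½))) = 13*(6*(½)*(11 + ½)) = 13*(6*(½)*(23/2)) = 13*(69/2) = 897/2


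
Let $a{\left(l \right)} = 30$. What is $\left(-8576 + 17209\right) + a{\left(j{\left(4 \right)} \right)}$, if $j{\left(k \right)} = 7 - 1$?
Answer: $8663$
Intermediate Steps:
$j{\left(k \right)} = 6$
$\left(-8576 + 17209\right) + a{\left(j{\left(4 \right)} \right)} = \left(-8576 + 17209\right) + 30 = 8633 + 30 = 8663$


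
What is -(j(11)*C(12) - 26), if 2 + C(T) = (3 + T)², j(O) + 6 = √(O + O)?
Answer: 1364 - 223*√22 ≈ 318.04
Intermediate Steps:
j(O) = -6 + √2*√O (j(O) = -6 + √(O + O) = -6 + √(2*O) = -6 + √2*√O)
C(T) = -2 + (3 + T)²
-(j(11)*C(12) - 26) = -((-6 + √2*√11)*(-2 + (3 + 12)²) - 26) = -((-6 + √22)*(-2 + 15²) - 26) = -((-6 + √22)*(-2 + 225) - 26) = -((-6 + √22)*223 - 26) = -((-1338 + 223*√22) - 26) = -(-1364 + 223*√22) = 1364 - 223*√22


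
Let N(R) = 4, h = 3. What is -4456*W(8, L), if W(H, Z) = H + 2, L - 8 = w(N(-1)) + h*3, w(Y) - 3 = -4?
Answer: -44560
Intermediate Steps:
w(Y) = -1 (w(Y) = 3 - 4 = -1)
L = 16 (L = 8 + (-1 + 3*3) = 8 + (-1 + 9) = 8 + 8 = 16)
W(H, Z) = 2 + H
-4456*W(8, L) = -4456*(2 + 8) = -4456*10 = -44560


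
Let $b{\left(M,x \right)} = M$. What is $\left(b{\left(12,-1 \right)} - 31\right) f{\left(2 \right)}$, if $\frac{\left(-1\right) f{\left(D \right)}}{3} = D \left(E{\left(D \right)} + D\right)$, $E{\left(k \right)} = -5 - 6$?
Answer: $-1026$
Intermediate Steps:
$E{\left(k \right)} = -11$ ($E{\left(k \right)} = -5 - 6 = -11$)
$f{\left(D \right)} = - 3 D \left(-11 + D\right)$
$\left(b{\left(12,-1 \right)} - 31\right) f{\left(2 \right)} = \left(12 - 31\right) 3 \cdot 2 \left(11 - 2\right) = - 19 \cdot 3 \cdot 2 \left(11 - 2\right) = - 19 \cdot 3 \cdot 2 \cdot 9 = \left(-19\right) 54 = -1026$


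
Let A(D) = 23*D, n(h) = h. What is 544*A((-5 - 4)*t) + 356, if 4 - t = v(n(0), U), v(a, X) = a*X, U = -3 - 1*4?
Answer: -450076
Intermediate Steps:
U = -7 (U = -3 - 4 = -7)
v(a, X) = X*a
t = 4 (t = 4 - (-7)*0 = 4 - 1*0 = 4 + 0 = 4)
544*A((-5 - 4)*t) + 356 = 544*(23*((-5 - 4)*4)) + 356 = 544*(23*(-9*4)) + 356 = 544*(23*(-36)) + 356 = 544*(-828) + 356 = -450432 + 356 = -450076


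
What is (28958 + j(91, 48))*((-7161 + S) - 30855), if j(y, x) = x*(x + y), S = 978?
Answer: -1319663940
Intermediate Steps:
(28958 + j(91, 48))*((-7161 + S) - 30855) = (28958 + 48*(48 + 91))*((-7161 + 978) - 30855) = (28958 + 48*139)*(-6183 - 30855) = (28958 + 6672)*(-37038) = 35630*(-37038) = -1319663940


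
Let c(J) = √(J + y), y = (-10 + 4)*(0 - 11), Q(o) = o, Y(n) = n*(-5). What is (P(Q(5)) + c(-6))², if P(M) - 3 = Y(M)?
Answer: 544 - 88*√15 ≈ 203.18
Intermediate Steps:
Y(n) = -5*n
P(M) = 3 - 5*M
y = 66 (y = -6*(-11) = 66)
c(J) = √(66 + J) (c(J) = √(J + 66) = √(66 + J))
(P(Q(5)) + c(-6))² = ((3 - 5*5) + √(66 - 6))² = ((3 - 25) + √60)² = (-22 + 2*√15)²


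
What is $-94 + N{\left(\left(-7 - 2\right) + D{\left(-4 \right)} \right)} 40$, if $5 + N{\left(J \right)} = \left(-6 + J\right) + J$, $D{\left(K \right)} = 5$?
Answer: $-854$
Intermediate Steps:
$N{\left(J \right)} = -11 + 2 J$ ($N{\left(J \right)} = -5 + \left(\left(-6 + J\right) + J\right) = -5 + \left(-6 + 2 J\right) = -11 + 2 J$)
$-94 + N{\left(\left(-7 - 2\right) + D{\left(-4 \right)} \right)} 40 = -94 + \left(-11 + 2 \left(\left(-7 - 2\right) + 5\right)\right) 40 = -94 + \left(-11 + 2 \left(-9 + 5\right)\right) 40 = -94 + \left(-11 + 2 \left(-4\right)\right) 40 = -94 + \left(-11 - 8\right) 40 = -94 - 760 = -854$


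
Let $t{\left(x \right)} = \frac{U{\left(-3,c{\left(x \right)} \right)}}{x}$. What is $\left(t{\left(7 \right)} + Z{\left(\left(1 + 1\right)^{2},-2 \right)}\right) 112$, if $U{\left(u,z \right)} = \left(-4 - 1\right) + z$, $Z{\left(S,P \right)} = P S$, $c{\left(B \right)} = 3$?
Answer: $-928$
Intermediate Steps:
$U{\left(u,z \right)} = -5 + z$
$t{\left(x \right)} = - \frac{2}{x}$ ($t{\left(x \right)} = \frac{-5 + 3}{x} = - \frac{2}{x}$)
$\left(t{\left(7 \right)} + Z{\left(\left(1 + 1\right)^{2},-2 \right)}\right) 112 = \left(- \frac{2}{7} - 2 \left(1 + 1\right)^{2}\right) 112 = \left(\left(-2\right) \frac{1}{7} - 2 \cdot 2^{2}\right) 112 = \left(- \frac{2}{7} - 8\right) 112 = \left(- \frac{58}{7}\right) 112 = -928$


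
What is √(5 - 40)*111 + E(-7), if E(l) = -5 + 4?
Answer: -1 + 111*I*√35 ≈ -1.0 + 656.68*I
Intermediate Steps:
E(l) = -1
√(5 - 40)*111 + E(-7) = √(5 - 40)*111 - 1 = √(-35)*111 - 1 = (I*√35)*111 - 1 = 111*I*√35 - 1 = -1 + 111*I*√35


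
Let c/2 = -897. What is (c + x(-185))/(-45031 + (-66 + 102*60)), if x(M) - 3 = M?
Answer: 1976/38977 ≈ 0.050697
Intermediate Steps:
x(M) = 3 + M
c = -1794 (c = 2*(-897) = -1794)
(c + x(-185))/(-45031 + (-66 + 102*60)) = (-1794 + (3 - 185))/(-45031 + (-66 + 102*60)) = (-1794 - 182)/(-45031 + (-66 + 6120)) = -1976/(-45031 + 6054) = -1976/(-38977) = -1976*(-1/38977) = 1976/38977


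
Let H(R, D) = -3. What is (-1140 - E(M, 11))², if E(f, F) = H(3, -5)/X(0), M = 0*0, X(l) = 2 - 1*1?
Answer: 1292769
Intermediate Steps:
X(l) = 1 (X(l) = 2 - 1 = 1)
M = 0
E(f, F) = -3 (E(f, F) = -3/1 = -3*1 = -3)
(-1140 - E(M, 11))² = (-1140 - 1*(-3))² = (-1140 + 3)² = (-1137)² = 1292769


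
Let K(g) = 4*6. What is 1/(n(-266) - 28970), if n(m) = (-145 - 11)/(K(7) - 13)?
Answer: -11/318826 ≈ -3.4502e-5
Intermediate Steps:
K(g) = 24
n(m) = -156/11 (n(m) = (-145 - 11)/(24 - 13) = -156/11)
1/(n(-266) - 28970) = 1/(-156/11 - 28970) = 1/(-318826/11) = -11/318826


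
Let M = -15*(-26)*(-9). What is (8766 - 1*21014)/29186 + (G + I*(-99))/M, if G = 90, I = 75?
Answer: 1900987/1138254 ≈ 1.6701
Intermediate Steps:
M = -3510 (M = 390*(-9) = -3510)
(8766 - 1*21014)/29186 + (G + I*(-99))/M = (8766 - 1*21014)/29186 + (90 + 75*(-99))/(-3510) = (8766 - 21014)*(1/29186) + (90 - 7425)*(-1/3510) = -12248*1/29186 - 7335*(-1/3510) = -6124/14593 + 163/78 = 1900987/1138254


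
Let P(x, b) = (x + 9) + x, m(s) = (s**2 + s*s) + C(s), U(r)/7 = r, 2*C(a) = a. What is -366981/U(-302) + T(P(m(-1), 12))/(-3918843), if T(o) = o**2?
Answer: 159793402063/920492678 ≈ 173.60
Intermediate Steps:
C(a) = a/2
U(r) = 7*r
m(s) = s/2 + 2*s**2 (m(s) = (s**2 + s*s) + s/2 = (s**2 + s**2) + s/2 = 2*s**2 + s/2 = s/2 + 2*s**2)
P(x, b) = 9 + 2*x (P(x, b) = (9 + x) + x = 9 + 2*x)
-366981/U(-302) + T(P(m(-1), 12))/(-3918843) = -366981/(7*(-302)) + (9 + 2*((1/2)*(-1)*(1 + 4*(-1))))**2/(-3918843) = -366981/(-2114) + (9 + 2*((1/2)*(-1)*(1 - 4)))**2*(-1/3918843) = -366981*(-1/2114) + (9 + 2*((1/2)*(-1)*(-3)))**2*(-1/3918843) = 366981/2114 + (9 + 2*(3/2))**2*(-1/3918843) = 366981/2114 + (9 + 3)**2*(-1/3918843) = 366981/2114 + 12**2*(-1/3918843) = 366981/2114 + 144*(-1/3918843) = 366981/2114 - 16/435427 = 159793402063/920492678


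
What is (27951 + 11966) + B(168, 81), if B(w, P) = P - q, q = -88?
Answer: 40086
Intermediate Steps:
B(w, P) = 88 + P (B(w, P) = P - 1*(-88) = P + 88 = 88 + P)
(27951 + 11966) + B(168, 81) = (27951 + 11966) + (88 + 81) = 39917 + 169 = 40086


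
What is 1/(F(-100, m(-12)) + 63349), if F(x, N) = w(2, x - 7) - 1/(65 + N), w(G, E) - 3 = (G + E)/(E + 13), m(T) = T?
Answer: 4982/315625135 ≈ 1.5785e-5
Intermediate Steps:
w(G, E) = 3 + (E + G)/(13 + E) (w(G, E) = 3 + (G + E)/(E + 13) = 3 + (E + G)/(13 + E))
F(x, N) = -1/(65 + N) + (13 + 4*x)/(6 + x) (F(x, N) = (39 + 2 + 4*(x - 7))/(13 + (x - 7)) - 1/(65 + N) = (39 + 2 + 4*(-7 + x))/(13 + (-7 + x)) - 1/(65 + N) = (39 + 2 + (-28 + 4*x))/(6 + x) - 1/(65 + N) = (13 + 4*x)/(6 + x) - 1/(65 + N) = -1/(65 + N) + (13 + 4*x)/(6 + x))
1/(F(-100, m(-12)) + 63349) = 1/((839 + 259*(-100) - 12*(13 + 4*(-100)))/((6 - 100)*(65 - 12)) + 63349) = 1/((839 - 25900 - 12*(13 - 400))/(-94*53) + 63349) = 1/(-1/94*1/53*(839 - 25900 - 12*(-387)) + 63349) = 1/(-1/94*1/53*(839 - 25900 + 4644) + 63349) = 1/(-1/94*1/53*(-20417) + 63349) = 1/(20417/4982 + 63349) = 1/(315625135/4982) = 4982/315625135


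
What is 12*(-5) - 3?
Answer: -63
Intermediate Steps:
12*(-5) - 3 = -60 - 3 = -63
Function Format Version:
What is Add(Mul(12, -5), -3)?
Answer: -63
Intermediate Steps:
Add(Mul(12, -5), -3) = Add(-60, -3) = -63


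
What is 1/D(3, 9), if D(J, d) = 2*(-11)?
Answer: -1/22 ≈ -0.045455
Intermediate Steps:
D(J, d) = -22
1/D(3, 9) = 1/(-22) = -1/22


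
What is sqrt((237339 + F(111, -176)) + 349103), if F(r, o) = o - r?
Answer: sqrt(586155) ≈ 765.61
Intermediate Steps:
sqrt((237339 + F(111, -176)) + 349103) = sqrt((237339 + (-176 - 1*111)) + 349103) = sqrt((237339 + (-176 - 111)) + 349103) = sqrt((237339 - 287) + 349103) = sqrt(237052 + 349103) = sqrt(586155)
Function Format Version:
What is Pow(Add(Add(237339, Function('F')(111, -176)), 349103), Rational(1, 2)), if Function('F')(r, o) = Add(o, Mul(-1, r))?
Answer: Pow(586155, Rational(1, 2)) ≈ 765.61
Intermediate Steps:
Pow(Add(Add(237339, Function('F')(111, -176)), 349103), Rational(1, 2)) = Pow(Add(Add(237339, Add(-176, Mul(-1, 111))), 349103), Rational(1, 2)) = Pow(Add(Add(237339, Add(-176, -111)), 349103), Rational(1, 2)) = Pow(Add(Add(237339, -287), 349103), Rational(1, 2)) = Pow(Add(237052, 349103), Rational(1, 2)) = Pow(586155, Rational(1, 2))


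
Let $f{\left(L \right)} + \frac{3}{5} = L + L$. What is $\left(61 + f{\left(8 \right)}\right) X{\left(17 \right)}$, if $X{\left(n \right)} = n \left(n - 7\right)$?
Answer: $12988$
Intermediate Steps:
$f{\left(L \right)} = - \frac{3}{5} + 2 L$ ($f{\left(L \right)} = - \frac{3}{5} + \left(L + L\right) = - \frac{3}{5} + 2 L$)
$X{\left(n \right)} = n \left(-7 + n\right)$
$\left(61 + f{\left(8 \right)}\right) X{\left(17 \right)} = \left(61 + \left(- \frac{3}{5} + 2 \cdot 8\right)\right) 17 \left(-7 + 17\right) = \left(61 + \left(- \frac{3}{5} + 16\right)\right) 17 \cdot 10 = \left(61 + \frac{77}{5}\right) 170 = \frac{382}{5} \cdot 170 = 12988$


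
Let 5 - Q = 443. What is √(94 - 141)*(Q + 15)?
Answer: -423*I*√47 ≈ -2899.9*I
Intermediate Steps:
Q = -438 (Q = 5 - 1*443 = 5 - 443 = -438)
√(94 - 141)*(Q + 15) = √(94 - 141)*(-438 + 15) = √(-47)*(-423) = (I*√47)*(-423) = -423*I*√47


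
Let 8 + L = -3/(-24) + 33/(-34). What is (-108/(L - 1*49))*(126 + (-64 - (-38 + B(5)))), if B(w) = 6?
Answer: 1380672/7867 ≈ 175.50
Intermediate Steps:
L = -1203/136 (L = -8 + (-3/(-24) + 33/(-34)) = -8 + (-3*(-1/24) + 33*(-1/34)) = -8 + (1/8 - 33/34) = -8 - 115/136 = -1203/136 ≈ -8.8456)
(-108/(L - 1*49))*(126 + (-64 - (-38 + B(5)))) = (-108/(-1203/136 - 1*49))*(126 + (-64 - (-38 + 6))) = (-108/(-1203/136 - 49))*(126 + (-64 - 1*(-32))) = (-108/(-7867/136))*(126 + (-64 + 32)) = (-108*(-136/7867))*(126 - 32) = (14688/7867)*94 = 1380672/7867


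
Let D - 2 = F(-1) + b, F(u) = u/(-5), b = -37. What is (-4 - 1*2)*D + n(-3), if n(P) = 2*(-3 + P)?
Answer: 984/5 ≈ 196.80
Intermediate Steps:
F(u) = -u/5 (F(u) = u*(-⅕) = -u/5)
n(P) = -6 + 2*P
D = -174/5 (D = 2 + (-⅕*(-1) - 37) = 2 + (⅕ - 37) = 2 - 184/5 = -174/5 ≈ -34.800)
(-4 - 1*2)*D + n(-3) = (-4 - 1*2)*(-174/5) + (-6 + 2*(-3)) = (-4 - 2)*(-174/5) + (-6 - 6) = -6*(-174/5) - 12 = 1044/5 - 12 = 984/5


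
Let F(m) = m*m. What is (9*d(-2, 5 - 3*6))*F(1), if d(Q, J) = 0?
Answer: 0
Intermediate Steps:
F(m) = m**2
(9*d(-2, 5 - 3*6))*F(1) = (9*0)*1**2 = 0*1 = 0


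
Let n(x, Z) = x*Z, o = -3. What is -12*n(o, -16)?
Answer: -576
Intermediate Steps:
n(x, Z) = Z*x
-12*n(o, -16) = -(-192)*(-3) = -12*48 = -576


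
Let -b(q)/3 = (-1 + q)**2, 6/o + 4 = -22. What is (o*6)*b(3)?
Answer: 216/13 ≈ 16.615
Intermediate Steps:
o = -3/13 (o = 6/(-4 - 22) = 6/(-26) = 6*(-1/26) = -3/13 ≈ -0.23077)
b(q) = -3*(-1 + q)**2
(o*6)*b(3) = (-3/13*6)*(-3*(-1 + 3)**2) = -(-54)*2**2/13 = -(-54)*4/13 = -18/13*(-12) = 216/13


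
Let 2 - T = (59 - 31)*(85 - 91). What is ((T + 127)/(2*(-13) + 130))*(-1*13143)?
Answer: -300267/8 ≈ -37533.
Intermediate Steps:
T = 170 (T = 2 - (59 - 31)*(85 - 91) = 2 - 28*(-6) = 2 - 1*(-168) = 2 + 168 = 170)
((T + 127)/(2*(-13) + 130))*(-1*13143) = ((170 + 127)/(2*(-13) + 130))*(-1*13143) = (297/(-26 + 130))*(-13143) = (297/104)*(-13143) = -300267/8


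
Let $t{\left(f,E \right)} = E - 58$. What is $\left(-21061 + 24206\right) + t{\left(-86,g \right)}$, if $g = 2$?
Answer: $3089$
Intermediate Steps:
$t{\left(f,E \right)} = -58 + E$
$\left(-21061 + 24206\right) + t{\left(-86,g \right)} = \left(-21061 + 24206\right) + \left(-58 + 2\right) = 3145 - 56 = 3089$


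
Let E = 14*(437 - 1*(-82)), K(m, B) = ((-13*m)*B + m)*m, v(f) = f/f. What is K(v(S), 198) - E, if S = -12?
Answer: -9839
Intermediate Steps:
v(f) = 1
K(m, B) = m*(m - 13*B*m) (K(m, B) = (-13*B*m + m)*m = (m - 13*B*m)*m = m*(m - 13*B*m))
E = 7266 (E = 14*(437 + 82) = 14*519 = 7266)
K(v(S), 198) - E = 1²*(1 - 13*198) - 1*7266 = 1*(1 - 2574) - 7266 = 1*(-2573) - 7266 = -2573 - 7266 = -9839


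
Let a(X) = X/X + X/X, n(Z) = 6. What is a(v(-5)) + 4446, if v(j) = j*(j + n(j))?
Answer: 4448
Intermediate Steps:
v(j) = j*(6 + j) (v(j) = j*(j + 6) = j*(6 + j))
a(X) = 2 (a(X) = 1 + 1 = 2)
a(v(-5)) + 4446 = 2 + 4446 = 4448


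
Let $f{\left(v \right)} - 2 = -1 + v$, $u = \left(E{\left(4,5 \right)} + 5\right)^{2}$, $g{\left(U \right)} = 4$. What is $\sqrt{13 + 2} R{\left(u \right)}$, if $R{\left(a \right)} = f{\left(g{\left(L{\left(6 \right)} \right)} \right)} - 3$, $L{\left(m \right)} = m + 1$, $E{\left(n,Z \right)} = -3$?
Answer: $2 \sqrt{15} \approx 7.746$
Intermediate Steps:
$L{\left(m \right)} = 1 + m$
$u = 4$ ($u = \left(-3 + 5\right)^{2} = 2^{2} = 4$)
$f{\left(v \right)} = 1 + v$ ($f{\left(v \right)} = 2 + \left(-1 + v\right) = 1 + v$)
$R{\left(a \right)} = 2$ ($R{\left(a \right)} = \left(1 + 4\right) - 3 = 5 - 3 = 2$)
$\sqrt{13 + 2} R{\left(u \right)} = \sqrt{13 + 2} \cdot 2 = \sqrt{15} \cdot 2 = 2 \sqrt{15}$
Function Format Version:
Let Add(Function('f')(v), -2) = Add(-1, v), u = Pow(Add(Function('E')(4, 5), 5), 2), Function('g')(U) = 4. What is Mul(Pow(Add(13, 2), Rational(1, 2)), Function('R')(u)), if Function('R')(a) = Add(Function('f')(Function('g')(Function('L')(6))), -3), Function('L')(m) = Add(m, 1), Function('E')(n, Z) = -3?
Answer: Mul(2, Pow(15, Rational(1, 2))) ≈ 7.7460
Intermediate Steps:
Function('L')(m) = Add(1, m)
u = 4 (u = Pow(Add(-3, 5), 2) = Pow(2, 2) = 4)
Function('f')(v) = Add(1, v) (Function('f')(v) = Add(2, Add(-1, v)) = Add(1, v))
Function('R')(a) = 2 (Function('R')(a) = Add(Add(1, 4), -3) = Add(5, -3) = 2)
Mul(Pow(Add(13, 2), Rational(1, 2)), Function('R')(u)) = Mul(Pow(Add(13, 2), Rational(1, 2)), 2) = Mul(Pow(15, Rational(1, 2)), 2) = Mul(2, Pow(15, Rational(1, 2)))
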